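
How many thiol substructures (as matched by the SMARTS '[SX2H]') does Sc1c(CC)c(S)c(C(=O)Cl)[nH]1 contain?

[SX2H] is the SMARTS for a thiol: an aliphatic sulfur with two connections, one being H.
The molecule carries 2 separate instances of a thiol (-SH) meeting every constraint; each maps to a distinct set of atoms, giving 2 matches.

2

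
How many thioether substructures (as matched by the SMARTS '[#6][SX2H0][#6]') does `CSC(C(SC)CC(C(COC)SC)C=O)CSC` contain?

4

[#6][SX2H0][#6] is the SMARTS for a thioether: an aliphatic sulfur bridging two carbons with no H on the sulfur.
The molecule carries 4 separate instances of a methylthio ether (-SCH3) meeting every constraint; each maps to a distinct set of atoms, giving 4 matches.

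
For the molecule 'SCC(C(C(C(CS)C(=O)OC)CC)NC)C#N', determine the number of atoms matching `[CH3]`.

3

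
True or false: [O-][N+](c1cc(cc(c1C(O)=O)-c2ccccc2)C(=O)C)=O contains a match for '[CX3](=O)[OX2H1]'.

True

The pattern [CX3](=O)[OX2H1] describes an sp2 carbon double-bonded to O and single-bonded to an -OH oxygen — a carboxylic acid.
The molecule carries a carboxylic acid group (-C(=O)OH), whose atoms satisfy every constraint of the query, so the pattern matches.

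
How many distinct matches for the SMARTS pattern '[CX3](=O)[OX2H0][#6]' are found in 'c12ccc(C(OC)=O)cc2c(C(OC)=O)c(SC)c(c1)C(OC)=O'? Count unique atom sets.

[CX3](=O)[OX2H0][#6] is the SMARTS for an ester: a carbonyl carbon bonded to an oxygen that is itself bonded to carbon (no H on that O).
The molecule carries 3 separate instances of a methyl-ester group (-C(=O)OCH3) meeting every constraint; each maps to a distinct set of atoms, giving 3 matches.

3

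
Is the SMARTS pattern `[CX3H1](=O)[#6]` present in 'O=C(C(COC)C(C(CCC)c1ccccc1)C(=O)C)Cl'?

The pattern [CX3H1](=O)[#6] describes an sp2 carbon with one H, double-bonded to O and single-bonded to carbon — an aldehyde.
The closest candidate here is an acetyl/ketone group (-C(=O)CH3), but the carbonyl carbon has H0 (two carbon neighbours), not H1. No other fragment satisfies the full query, so there is no match.

No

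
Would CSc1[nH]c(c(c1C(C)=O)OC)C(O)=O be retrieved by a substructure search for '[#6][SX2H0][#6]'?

Yes

The pattern [#6][SX2H0][#6] describes an aliphatic sulfur bridging two carbons with no H on the sulfur — a thioether.
The molecule carries a methylthio ether (-SCH3), whose atoms satisfy every constraint of the query, so the pattern matches.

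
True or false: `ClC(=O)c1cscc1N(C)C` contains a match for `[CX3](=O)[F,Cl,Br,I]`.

The pattern [CX3](=O)[F,Cl,Br,I] describes a carbonyl carbon bonded to a halogen — an acyl halide.
The molecule carries an acyl chloride (-C(=O)Cl), whose atoms satisfy every constraint of the query, so the pattern matches.

True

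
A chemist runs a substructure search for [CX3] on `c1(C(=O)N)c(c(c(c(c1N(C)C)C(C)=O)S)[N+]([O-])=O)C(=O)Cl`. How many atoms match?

3

Check the 22 heavy atoms by environment: 6× c (aromatic, X3) → no; 3× C (X3) → match; 4× O (X1) → no; 3× C (X4) → no; 1× N (charge +1, X3) → no; 1× O (charge -1, X1) → no; 1× Cl (X1) → no; 1× S (X2) → no; 2× N (X3) → no.
That gives 3 matching atoms.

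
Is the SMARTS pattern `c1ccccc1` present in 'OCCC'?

The pattern c1ccccc1 describes six aromatic carbons in a ring — a benzene ring.
The closest candidate here is a methyl group (-CH3), but no six-membered all-carbon aromatic ring is present. No other fragment satisfies the full query, so there is no match.

No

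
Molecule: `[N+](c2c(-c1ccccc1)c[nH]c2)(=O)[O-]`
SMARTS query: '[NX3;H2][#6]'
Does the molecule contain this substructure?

The pattern [NX3;H2][#6] describes a trivalent nitrogen with two H attached to carbon — a primary amine.
The closest candidate here is a nitro group (-[N+](=O)[O-]), but the nitrogen is [N+] with no H, not NX3H2. No other fragment satisfies the full query, so there is no match.

No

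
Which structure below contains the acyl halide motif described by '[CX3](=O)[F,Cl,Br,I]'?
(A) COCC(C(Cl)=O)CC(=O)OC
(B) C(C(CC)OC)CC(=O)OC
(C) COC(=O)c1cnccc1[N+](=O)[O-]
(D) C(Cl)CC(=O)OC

[CX3](=O)[F,Cl,Br,I] describes a carbonyl carbon bonded to a halogen (an acyl halide).
(A) contains an acyl chloride (-C(=O)Cl), which satisfies every atom and bond constraint.
(B) has a methyl-ester group (-C(=O)OCH3) but the carbonyl is bonded to -O-C, not to a halogen.
(C) has a methyl-ester group (-C(=O)OCH3) but the carbonyl is bonded to -O-C, not to a halogen.
(D) has a methyl-ester group (-C(=O)OCH3) but the carbonyl is bonded to -O-C, not to a halogen.
So the answer is (A).

A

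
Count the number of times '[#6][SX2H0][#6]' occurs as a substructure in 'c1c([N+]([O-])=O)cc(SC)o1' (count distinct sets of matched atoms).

[#6][SX2H0][#6] is the SMARTS for a thioether: an aliphatic sulfur bridging two carbons with no H on the sulfur.
Exactly one fragment in the molecule meets all constraints, giving 1 match.

1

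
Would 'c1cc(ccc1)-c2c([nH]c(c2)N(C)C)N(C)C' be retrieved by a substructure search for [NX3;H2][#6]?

No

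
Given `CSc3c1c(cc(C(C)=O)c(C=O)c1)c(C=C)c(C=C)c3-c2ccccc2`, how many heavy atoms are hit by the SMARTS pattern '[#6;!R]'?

Check the 27 heavy atoms by environment: 16× c (aromatic, in 6-ring) → no; 8× C (acyclic) → match; 2× O (acyclic) → no; 1× S (acyclic) → no.
That gives 8 matching atoms.

8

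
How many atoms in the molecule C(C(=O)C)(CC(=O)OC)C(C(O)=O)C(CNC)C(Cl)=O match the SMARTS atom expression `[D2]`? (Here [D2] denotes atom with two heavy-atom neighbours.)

4

The query [D2] means: atom with exactly two heavy-atom neighbours.
Check the 20 heavy atoms by environment: 2× C (D2) → match; 7× C (D3) → no; 5× O (D1) → no; 3× C (D1) → no; 1× N (D2) → match; 1× O (D2) → match; 1× Cl (D1) → no.
Summing the matching environments: 2 + 1 + 1 = 4 matching atoms.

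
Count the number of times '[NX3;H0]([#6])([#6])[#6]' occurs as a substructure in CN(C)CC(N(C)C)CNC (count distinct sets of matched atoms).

2

[NX3;H0]([#6])([#6])[#6] is the SMARTS for a tertiary amine: a trivalent nitrogen with no H, bonded to three carbons.
The molecule carries 2 separate instances of a dimethylamino group (-N(CH3)2) meeting every constraint; each maps to a distinct set of atoms, giving 2 matches.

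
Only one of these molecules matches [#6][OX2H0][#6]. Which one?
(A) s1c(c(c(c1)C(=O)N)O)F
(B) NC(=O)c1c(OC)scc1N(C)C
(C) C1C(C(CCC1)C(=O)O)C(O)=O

[#6][OX2H0][#6] describes an aliphatic oxygen bridging two carbons with no H on the oxygen (an ether).
(A) has a hydroxyl group (-OH) but the oxygen has H1, not H0 bridging two carbons.
(B) contains a methoxy ether (-OCH3), which satisfies every atom and bond constraint.
(C) has a carboxylic acid group (-C(=O)OH) but the -OH oxygen has H1; the =O is OX1, not OX2.
So the answer is (B).

B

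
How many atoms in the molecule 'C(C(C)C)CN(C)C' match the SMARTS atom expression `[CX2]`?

Check the 8 heavy atoms by environment: 7× C (X4) → no; 1× N (X3) → no.
No environment satisfies the query, so 0 matching atoms.

0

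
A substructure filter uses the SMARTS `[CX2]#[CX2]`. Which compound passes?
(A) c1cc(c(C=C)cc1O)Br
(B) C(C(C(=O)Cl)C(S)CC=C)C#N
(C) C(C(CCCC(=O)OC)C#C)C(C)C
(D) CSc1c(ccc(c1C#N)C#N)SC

C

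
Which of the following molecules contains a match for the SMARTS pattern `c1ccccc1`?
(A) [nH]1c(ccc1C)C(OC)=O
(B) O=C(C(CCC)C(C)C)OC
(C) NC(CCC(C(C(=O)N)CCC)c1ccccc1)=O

C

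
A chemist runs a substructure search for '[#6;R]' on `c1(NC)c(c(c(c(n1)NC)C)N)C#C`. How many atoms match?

5

Check the 14 heavy atoms by environment: 1× n (aromatic, in 6-ring) → no; 5× c (aromatic, in 6-ring) → match; 3× N (acyclic) → no; 5× C (acyclic) → no.
That gives 5 matching atoms.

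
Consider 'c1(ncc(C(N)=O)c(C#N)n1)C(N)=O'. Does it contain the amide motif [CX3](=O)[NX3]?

Yes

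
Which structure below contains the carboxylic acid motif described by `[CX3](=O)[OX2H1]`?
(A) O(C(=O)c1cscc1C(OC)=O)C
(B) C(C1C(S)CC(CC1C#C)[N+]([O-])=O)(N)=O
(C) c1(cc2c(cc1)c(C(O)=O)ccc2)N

C

[CX3](=O)[OX2H1] describes an sp2 carbon double-bonded to O and single-bonded to an -OH oxygen (a carboxylic acid).
(A) has a methyl-ester group (-C(=O)OCH3) but the singly-bonded O has no H (OX2H0, not OX2H1).
(B) has a primary amide (-C(=O)NH2) but the carbonyl is bonded to N, not to an -OH oxygen.
(C) contains a carboxylic acid group (-C(=O)OH), which satisfies every atom and bond constraint.
So the answer is (C).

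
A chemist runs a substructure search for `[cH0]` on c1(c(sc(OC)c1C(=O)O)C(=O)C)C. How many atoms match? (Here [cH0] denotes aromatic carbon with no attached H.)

4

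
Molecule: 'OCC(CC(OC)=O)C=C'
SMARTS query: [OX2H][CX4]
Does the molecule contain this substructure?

Yes

The pattern [OX2H][CX4] describes a hydroxyl oxygen bound to an sp3 (X4) carbon — an aliphatic alcohol.
The molecule carries a hydroxyl group (-OH), whose atoms satisfy every constraint of the query, so the pattern matches.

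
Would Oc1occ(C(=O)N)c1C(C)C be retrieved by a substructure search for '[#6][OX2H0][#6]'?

No

The pattern [#6][OX2H0][#6] describes an aliphatic oxygen bridging two carbons with no H on the oxygen — an ether.
The closest candidate here is a hydroxyl group (-OH), but the oxygen has H1, not H0 bridging two carbons. No other fragment satisfies the full query, so there is no match.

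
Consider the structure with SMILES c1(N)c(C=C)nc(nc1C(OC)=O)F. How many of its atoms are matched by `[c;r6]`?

4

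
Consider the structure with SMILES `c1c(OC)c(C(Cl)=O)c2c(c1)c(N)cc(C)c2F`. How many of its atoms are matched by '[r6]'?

10

Check the 18 heavy atoms by environment: 10× c (aromatic, in 6-ring) → match; 1× N (acyclic) → no; 3× C (acyclic) → no; 2× O (acyclic) → no; 1× Cl (acyclic) → no; 1× F (acyclic) → no.
That gives 10 matching atoms.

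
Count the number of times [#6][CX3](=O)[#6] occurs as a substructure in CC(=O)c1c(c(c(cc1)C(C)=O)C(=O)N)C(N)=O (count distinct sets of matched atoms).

2

[#6][CX3](=O)[#6] is the SMARTS for a ketone: a carbonyl carbon (no H) flanked by two carbons.
The molecule carries 2 separate instances of an acetyl/ketone group (-C(=O)CH3) meeting every constraint; each maps to a distinct set of atoms, giving 2 matches.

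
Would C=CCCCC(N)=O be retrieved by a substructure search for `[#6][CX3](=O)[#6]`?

No

The pattern [#6][CX3](=O)[#6] describes a carbonyl carbon (no H) flanked by two carbons — a ketone.
The closest candidate here is a primary amide (-C(=O)NH2), but one neighbour of the carbonyl carbon is N, not C. No other fragment satisfies the full query, so there is no match.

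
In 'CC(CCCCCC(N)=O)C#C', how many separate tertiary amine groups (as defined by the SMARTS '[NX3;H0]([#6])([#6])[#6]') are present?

[NX3;H0]([#6])([#6])[#6] is the SMARTS for a tertiary amine: a trivalent nitrogen with no H, bonded to three carbons.
The molecule has a primary amide (-C(=O)NH2), but the amide nitrogen has H2 and only one carbon neighbour; nothing else fits, so there are 0 matches.

0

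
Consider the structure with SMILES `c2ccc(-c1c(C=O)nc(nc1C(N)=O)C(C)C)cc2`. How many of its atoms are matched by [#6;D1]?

2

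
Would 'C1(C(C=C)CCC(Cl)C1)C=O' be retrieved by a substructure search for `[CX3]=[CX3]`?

Yes

The pattern [CX3]=[CX3] describes a non-aromatic C=C double bond between two sp2 carbons — an alkene.
The molecule carries a vinyl group (-CH=CH2), whose atoms satisfy every constraint of the query, so the pattern matches.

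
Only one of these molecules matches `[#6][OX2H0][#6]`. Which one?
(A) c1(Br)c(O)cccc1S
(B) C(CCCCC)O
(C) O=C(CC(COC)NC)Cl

[#6][OX2H0][#6] describes an aliphatic oxygen bridging two carbons with no H on the oxygen (an ether).
(A) has a hydroxyl group (-OH) but the oxygen has H1, not H0 bridging two carbons.
(B) has a hydroxyl group (-OH) but the oxygen has H1, not H0 bridging two carbons.
(C) contains a methoxy ether (-OCH3), which satisfies every atom and bond constraint.
So the answer is (C).

C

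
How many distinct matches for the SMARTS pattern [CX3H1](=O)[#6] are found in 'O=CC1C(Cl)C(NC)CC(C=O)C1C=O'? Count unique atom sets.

3

[CX3H1](=O)[#6] is the SMARTS for an aldehyde: an sp2 carbon with one H, double-bonded to O and single-bonded to carbon.
The molecule carries 3 separate instances of an aldehyde (-CHO) meeting every constraint; each maps to a distinct set of atoms, giving 3 matches.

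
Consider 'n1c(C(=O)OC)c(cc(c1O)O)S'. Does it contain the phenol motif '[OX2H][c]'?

Yes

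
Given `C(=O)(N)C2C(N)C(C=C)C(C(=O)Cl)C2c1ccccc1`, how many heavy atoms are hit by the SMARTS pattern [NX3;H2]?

2

The query [NX3;H2] means: aliphatic N with 3 total connections, two of them H — an -NH2 nitrogen (amine or amide).
Check the 20 heavy atoms by environment: 5× C (H1, X4) → no; 2× C (H0, X3) → no; 2× O (H0, X1) → no; 1× Cl (H0, X1) → no; 1× c (aromatic, H0, X3) → no; 5× c (aromatic, H1, X3) → no; 2× N (H2, X3) → match; 1× C (H1, X3) → no; 1× C (H2, X3) → no.
That gives 2 matching atoms.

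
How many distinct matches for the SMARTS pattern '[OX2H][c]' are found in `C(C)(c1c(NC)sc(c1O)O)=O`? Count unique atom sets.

[OX2H][c] is the SMARTS for a phenol: a hydroxyl oxygen attached to an aromatic carbon.
The molecule carries 2 separate instances of a hydroxyl group (-OH) meeting every constraint; each maps to a distinct set of atoms, giving 2 matches.

2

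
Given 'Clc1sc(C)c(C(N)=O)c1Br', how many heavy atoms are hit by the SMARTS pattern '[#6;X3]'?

5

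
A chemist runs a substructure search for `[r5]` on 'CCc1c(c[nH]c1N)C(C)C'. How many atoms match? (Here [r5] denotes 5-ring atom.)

5

The query [r5] means: r5 matches atoms in a five-membered ring.
Check the 11 heavy atoms by environment: 1× n (aromatic, in 5-ring) → match; 4× c (aromatic, in 5-ring) → match; 5× C (acyclic) → no; 1× N (acyclic) → no.
Summing the matching environments: 1 + 4 = 5 matching atoms.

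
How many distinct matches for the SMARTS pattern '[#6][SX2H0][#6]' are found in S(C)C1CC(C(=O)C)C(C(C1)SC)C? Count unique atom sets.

2

[#6][SX2H0][#6] is the SMARTS for a thioether: an aliphatic sulfur bridging two carbons with no H on the sulfur.
The molecule carries 2 separate instances of a methylthio ether (-SCH3) meeting every constraint; each maps to a distinct set of atoms, giving 2 matches.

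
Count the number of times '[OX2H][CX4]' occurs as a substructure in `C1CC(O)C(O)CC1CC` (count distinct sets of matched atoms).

2

[OX2H][CX4] is the SMARTS for an aliphatic alcohol: a hydroxyl oxygen bound to an sp3 (X4) carbon.
The molecule carries 2 separate instances of a hydroxyl group (-OH) meeting every constraint; each maps to a distinct set of atoms, giving 2 matches.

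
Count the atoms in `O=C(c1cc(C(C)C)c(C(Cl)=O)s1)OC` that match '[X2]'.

Check the 15 heavy atoms by environment: 1× s (aromatic, X2) → match; 4× c (aromatic, X3) → no; 2× C (X3) → no; 2× O (X1) → no; 1× O (X2) → match; 4× C (X4) → no; 1× Cl (X1) → no.
Summing the matching environments: 1 + 1 = 2 matching atoms.

2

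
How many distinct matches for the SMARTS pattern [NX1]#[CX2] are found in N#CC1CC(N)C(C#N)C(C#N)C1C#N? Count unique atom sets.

4

[NX1]#[CX2] is the SMARTS for a nitrile: a nitrogen triple-bonded to a two-connected carbon.
The molecule carries 4 separate instances of a nitrile (-C#N) meeting every constraint; each maps to a distinct set of atoms, giving 4 matches.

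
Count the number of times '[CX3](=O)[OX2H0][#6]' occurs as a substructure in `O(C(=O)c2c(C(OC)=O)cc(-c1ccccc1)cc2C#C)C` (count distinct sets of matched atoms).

2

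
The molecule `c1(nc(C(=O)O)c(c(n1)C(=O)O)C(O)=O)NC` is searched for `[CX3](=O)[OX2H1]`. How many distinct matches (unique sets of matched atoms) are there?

[CX3](=O)[OX2H1] is the SMARTS for a carboxylic acid: an sp2 carbon double-bonded to O and single-bonded to an -OH oxygen.
The molecule carries 3 separate instances of a carboxylic acid group (-C(=O)OH) meeting every constraint; each maps to a distinct set of atoms, giving 3 matches.

3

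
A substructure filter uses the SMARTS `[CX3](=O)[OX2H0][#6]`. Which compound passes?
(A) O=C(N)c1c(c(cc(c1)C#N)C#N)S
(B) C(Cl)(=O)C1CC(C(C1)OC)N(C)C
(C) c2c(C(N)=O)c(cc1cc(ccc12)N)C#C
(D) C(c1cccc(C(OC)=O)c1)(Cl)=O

[CX3](=O)[OX2H0][#6] describes a carbonyl carbon bonded to an oxygen that is itself bonded to carbon (no H on that O) (an ester).
(A) has a primary amide (-C(=O)NH2) but the carbonyl is bonded to N, not to an O-C linkage.
(B) has a methoxy ether (-OCH3) but the ether oxygen is not adjacent to a C=O carbon.
(C) has a primary amide (-C(=O)NH2) but the carbonyl is bonded to N, not to an O-C linkage.
(D) contains a methyl-ester group (-C(=O)OCH3), which satisfies every atom and bond constraint.
So the answer is (D).

D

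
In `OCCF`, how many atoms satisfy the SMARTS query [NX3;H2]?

0

The query [NX3;H2] means: aliphatic N with 3 total connections, two of them H — an -NH2 nitrogen (amine or amide).
Check the 4 heavy atoms by environment: 2× C (H2, X4) → no; 1× F (H0, X1) → no; 1× O (H1, X2) → no.
No environment satisfies the query, so 0 matching atoms.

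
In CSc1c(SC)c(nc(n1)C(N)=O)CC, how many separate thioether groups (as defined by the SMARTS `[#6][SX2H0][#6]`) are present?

2

[#6][SX2H0][#6] is the SMARTS for a thioether: an aliphatic sulfur bridging two carbons with no H on the sulfur.
The molecule carries 2 separate instances of a methylthio ether (-SCH3) meeting every constraint; each maps to a distinct set of atoms, giving 2 matches.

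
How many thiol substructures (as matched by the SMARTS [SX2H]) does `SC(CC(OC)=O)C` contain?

1

[SX2H] is the SMARTS for a thiol: an aliphatic sulfur with two connections, one being H.
Exactly one fragment in the molecule meets all constraints, giving 1 match.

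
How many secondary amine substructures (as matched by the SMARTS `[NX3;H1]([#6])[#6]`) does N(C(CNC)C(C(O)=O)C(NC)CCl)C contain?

[NX3;H1]([#6])[#6] is the SMARTS for a secondary amine: a trivalent nitrogen with one H, bonded to two carbons.
The molecule carries 3 separate instances of an N-methylamino group (-NHCH3) meeting every constraint; each maps to a distinct set of atoms, giving 3 matches.

3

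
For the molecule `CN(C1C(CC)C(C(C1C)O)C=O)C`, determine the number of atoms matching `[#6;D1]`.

Check the 14 heavy atoms by environment: 5× C (D3) → no; 2× C (D2) → no; 4× C (D1) → match; 2× O (D1) → no; 1× N (D3) → no.
That gives 4 matching atoms.

4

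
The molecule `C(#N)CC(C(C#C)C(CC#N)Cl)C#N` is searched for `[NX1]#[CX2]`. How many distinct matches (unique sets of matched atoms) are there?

[NX1]#[CX2] is the SMARTS for a nitrile: a nitrogen triple-bonded to a two-connected carbon.
The molecule carries 3 separate instances of a nitrile (-C#N) meeting every constraint; each maps to a distinct set of atoms, giving 3 matches.

3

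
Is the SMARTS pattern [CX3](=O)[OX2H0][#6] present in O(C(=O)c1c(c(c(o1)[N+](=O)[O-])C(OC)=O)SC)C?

Yes

The pattern [CX3](=O)[OX2H0][#6] describes a carbonyl carbon bonded to an oxygen that is itself bonded to carbon (no H on that O) — an ester.
The molecule carries a methyl-ester group (-C(=O)OCH3), whose atoms satisfy every constraint of the query, so the pattern matches.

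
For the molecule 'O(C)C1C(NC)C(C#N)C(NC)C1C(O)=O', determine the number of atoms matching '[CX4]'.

8

The query [CX4] means: C with X4: aliphatic carbon with exactly 4 total connections (bonds + H).
Check the 16 heavy atoms by environment: 8× C (X4) → match; 1× C (X3) → no; 1× O (X1) → no; 2× O (X2) → no; 2× N (X3) → no; 1× C (X2) → no; 1× N (X1) → no.
That gives 8 matching atoms.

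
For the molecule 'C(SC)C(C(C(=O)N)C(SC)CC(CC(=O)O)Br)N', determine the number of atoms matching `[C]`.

11

The query [C] means: uppercase C matches aliphatic (non-aromatic) carbon only.
Check the 19 heavy atoms by environment: 11× C → match; 2× S → no; 3× O → no; 2× N → no; 1× Br → no.
That gives 11 matching atoms.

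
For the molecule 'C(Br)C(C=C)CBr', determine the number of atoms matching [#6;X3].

2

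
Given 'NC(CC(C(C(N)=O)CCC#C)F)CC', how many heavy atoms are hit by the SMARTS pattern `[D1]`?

6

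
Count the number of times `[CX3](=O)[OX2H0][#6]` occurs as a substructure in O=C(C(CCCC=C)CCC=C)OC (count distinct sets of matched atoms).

1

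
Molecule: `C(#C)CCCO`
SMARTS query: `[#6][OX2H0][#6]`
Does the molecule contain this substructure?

The pattern [#6][OX2H0][#6] describes an aliphatic oxygen bridging two carbons with no H on the oxygen — an ether.
The closest candidate here is a hydroxyl group (-OH), but the oxygen has H1, not H0 bridging two carbons. No other fragment satisfies the full query, so there is no match.

No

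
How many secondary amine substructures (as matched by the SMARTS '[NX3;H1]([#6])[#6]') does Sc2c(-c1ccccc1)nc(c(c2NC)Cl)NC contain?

2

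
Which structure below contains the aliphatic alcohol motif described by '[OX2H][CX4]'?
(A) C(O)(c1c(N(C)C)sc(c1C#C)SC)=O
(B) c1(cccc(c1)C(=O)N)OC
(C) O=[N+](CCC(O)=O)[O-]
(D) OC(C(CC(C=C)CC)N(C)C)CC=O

[OX2H][CX4] describes a hydroxyl oxygen bound to an sp3 (X4) carbon (an aliphatic alcohol).
(A) has a carboxylic acid group (-C(=O)OH) but the -OH is on a CX3 carbonyl carbon, not a CX4 carbon.
(B) has a methoxy ether (-OCH3) but the oxygen has H0 (ether), not H1.
(C) has a carboxylic acid group (-C(=O)OH) but the -OH is on a CX3 carbonyl carbon, not a CX4 carbon.
(D) contains a hydroxyl group (-OH), which satisfies every atom and bond constraint.
So the answer is (D).

D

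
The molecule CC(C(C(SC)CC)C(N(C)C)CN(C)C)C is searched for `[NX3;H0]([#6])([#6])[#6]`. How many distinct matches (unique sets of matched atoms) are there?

2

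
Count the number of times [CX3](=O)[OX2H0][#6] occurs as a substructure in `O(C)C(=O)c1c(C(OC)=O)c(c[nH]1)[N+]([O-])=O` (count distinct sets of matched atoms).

[CX3](=O)[OX2H0][#6] is the SMARTS for an ester: a carbonyl carbon bonded to an oxygen that is itself bonded to carbon (no H on that O).
The molecule carries 2 separate instances of a methyl-ester group (-C(=O)OCH3) meeting every constraint; each maps to a distinct set of atoms, giving 2 matches.

2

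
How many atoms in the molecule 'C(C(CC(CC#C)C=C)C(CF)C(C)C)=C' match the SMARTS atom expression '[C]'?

15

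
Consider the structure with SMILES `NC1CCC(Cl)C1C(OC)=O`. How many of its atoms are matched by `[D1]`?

4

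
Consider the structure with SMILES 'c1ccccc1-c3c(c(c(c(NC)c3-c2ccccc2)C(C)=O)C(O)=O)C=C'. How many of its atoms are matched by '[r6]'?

18

The query [r6] means: r6 matches atoms in a six-membered ring.
Check the 28 heavy atoms by environment: 18× c (aromatic, in 6-ring) → match; 6× C (acyclic) → no; 3× O (acyclic) → no; 1× N (acyclic) → no.
That gives 18 matching atoms.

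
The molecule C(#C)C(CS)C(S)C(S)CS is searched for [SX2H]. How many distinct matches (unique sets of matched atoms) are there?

4

[SX2H] is the SMARTS for a thiol: an aliphatic sulfur with two connections, one being H.
The molecule carries 4 separate instances of a thiol (-SH) meeting every constraint; each maps to a distinct set of atoms, giving 4 matches.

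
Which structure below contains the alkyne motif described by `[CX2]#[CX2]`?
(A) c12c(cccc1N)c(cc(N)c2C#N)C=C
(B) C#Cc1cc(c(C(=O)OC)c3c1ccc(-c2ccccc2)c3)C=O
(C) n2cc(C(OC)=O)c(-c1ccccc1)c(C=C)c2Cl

B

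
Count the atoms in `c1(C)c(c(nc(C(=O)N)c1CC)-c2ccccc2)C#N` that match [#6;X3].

The query [#6;X3] means: any carbon (aromatic or not) with three total connections.
Check the 20 heavy atoms by environment: 1× n (aromatic, X2) → no; 11× c (aromatic, X3) → match; 1× C (X2) → no; 1× N (X1) → no; 3× C (X4) → no; 1× C (X3) → match; 1× O (X1) → no; 1× N (X3) → no.
Summing the matching environments: 11 + 1 = 12 matching atoms.

12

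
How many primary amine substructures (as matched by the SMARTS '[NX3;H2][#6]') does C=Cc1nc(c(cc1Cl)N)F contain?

1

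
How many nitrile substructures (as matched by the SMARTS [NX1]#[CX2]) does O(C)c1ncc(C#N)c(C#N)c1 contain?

[NX1]#[CX2] is the SMARTS for a nitrile: a nitrogen triple-bonded to a two-connected carbon.
The molecule carries 2 separate instances of a nitrile (-C#N) meeting every constraint; each maps to a distinct set of atoms, giving 2 matches.

2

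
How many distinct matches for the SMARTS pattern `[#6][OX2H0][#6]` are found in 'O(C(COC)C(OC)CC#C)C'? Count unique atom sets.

3

[#6][OX2H0][#6] is the SMARTS for an ether: an aliphatic oxygen bridging two carbons with no H on the oxygen.
The molecule carries 3 separate instances of a methoxy ether (-OCH3) meeting every constraint; each maps to a distinct set of atoms, giving 3 matches.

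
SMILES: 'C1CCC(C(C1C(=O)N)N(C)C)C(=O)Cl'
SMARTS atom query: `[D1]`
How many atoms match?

6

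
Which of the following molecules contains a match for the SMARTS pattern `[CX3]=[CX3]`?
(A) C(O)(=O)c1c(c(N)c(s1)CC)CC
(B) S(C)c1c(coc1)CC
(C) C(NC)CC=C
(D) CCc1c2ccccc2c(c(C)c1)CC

C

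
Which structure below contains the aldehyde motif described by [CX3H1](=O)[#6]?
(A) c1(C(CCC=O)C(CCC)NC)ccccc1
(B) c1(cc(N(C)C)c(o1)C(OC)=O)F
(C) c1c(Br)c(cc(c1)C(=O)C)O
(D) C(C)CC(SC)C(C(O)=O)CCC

A

[CX3H1](=O)[#6] describes an sp2 carbon with one H, double-bonded to O and single-bonded to carbon (an aldehyde).
(A) contains an aldehyde (-CHO), which satisfies every atom and bond constraint.
(B) has a methyl-ester group (-C(=O)OCH3) but the carbonyl carbon has H0, not H1.
(C) has an acetyl/ketone group (-C(=O)CH3) but the carbonyl carbon has H0 (two carbon neighbours), not H1.
(D) has a carboxylic acid group (-C(=O)OH) but the carbonyl carbon has H0 and is bonded to O, not H1.
So the answer is (A).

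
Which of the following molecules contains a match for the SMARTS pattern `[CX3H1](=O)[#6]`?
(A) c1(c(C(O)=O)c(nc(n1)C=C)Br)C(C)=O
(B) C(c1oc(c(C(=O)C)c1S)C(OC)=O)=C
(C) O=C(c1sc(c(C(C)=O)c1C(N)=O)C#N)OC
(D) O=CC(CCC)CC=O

D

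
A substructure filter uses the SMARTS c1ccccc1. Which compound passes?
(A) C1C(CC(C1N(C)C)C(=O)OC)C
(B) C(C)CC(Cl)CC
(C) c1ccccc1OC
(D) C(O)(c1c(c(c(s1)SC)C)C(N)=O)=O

C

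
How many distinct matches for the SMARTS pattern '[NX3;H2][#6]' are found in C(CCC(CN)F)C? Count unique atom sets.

1

[NX3;H2][#6] is the SMARTS for a primary amine: a trivalent nitrogen with two H attached to carbon.
Exactly one fragment in the molecule meets all constraints, giving 1 match.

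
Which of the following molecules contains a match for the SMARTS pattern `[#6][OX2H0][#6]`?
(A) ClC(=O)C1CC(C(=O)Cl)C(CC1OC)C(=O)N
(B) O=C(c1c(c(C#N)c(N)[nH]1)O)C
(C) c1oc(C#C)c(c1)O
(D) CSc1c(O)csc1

A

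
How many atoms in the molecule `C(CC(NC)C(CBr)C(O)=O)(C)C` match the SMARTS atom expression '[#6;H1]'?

The query [#6;H1] means: any carbon bearing exactly one hydrogen.
Check the 13 heavy atoms by environment: 2× C (H2) → no; 3× C (H1) → match; 1× N (H1) → no; 3× C (H3) → no; 1× Br (H0) → no; 1× C (H0) → no; 1× O (H0) → no; 1× O (H1) → no.
That gives 3 matching atoms.

3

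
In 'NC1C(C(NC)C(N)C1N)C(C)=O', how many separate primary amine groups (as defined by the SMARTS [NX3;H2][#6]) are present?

3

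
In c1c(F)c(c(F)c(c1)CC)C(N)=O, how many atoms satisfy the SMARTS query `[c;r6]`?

The query [c;r6] means: aromatic carbon that belongs to a six-membered ring.
Check the 13 heavy atoms by environment: 6× c (aromatic, in 6-ring) → match; 3× C (acyclic) → no; 1× O (acyclic) → no; 1× N (acyclic) → no; 2× F (acyclic) → no.
That gives 6 matching atoms.

6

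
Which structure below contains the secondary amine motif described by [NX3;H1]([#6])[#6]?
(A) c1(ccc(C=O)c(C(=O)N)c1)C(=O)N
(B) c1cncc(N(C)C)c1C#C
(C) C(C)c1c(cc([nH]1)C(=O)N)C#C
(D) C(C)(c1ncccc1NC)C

D

[NX3;H1]([#6])[#6] describes a trivalent nitrogen with one H, bonded to two carbons (a secondary amine).
(A) has a primary amide (-C(=O)NH2) but the -C(=O)NH2 nitrogen has H2, not H1.
(B) has a dimethylamino group (-N(CH3)2) but the nitrogen has H0, not H1.
(C) has a primary amide (-C(=O)NH2) but the -C(=O)NH2 nitrogen has H2, not H1.
(D) contains an N-methylamino group (-NHCH3), which satisfies every atom and bond constraint.
So the answer is (D).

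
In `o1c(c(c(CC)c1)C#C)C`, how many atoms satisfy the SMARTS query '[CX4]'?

The query [CX4] means: C with X4: aliphatic carbon with exactly 4 total connections (bonds + H).
Check the 10 heavy atoms by environment: 1× o (aromatic, X2) → no; 4× c (aromatic, X3) → no; 2× C (X2) → no; 3× C (X4) → match.
That gives 3 matching atoms.

3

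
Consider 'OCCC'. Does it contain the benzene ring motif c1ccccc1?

No

The pattern c1ccccc1 describes six aromatic carbons in a ring — a benzene ring.
The closest candidate here is a methyl group (-CH3), but no six-membered all-carbon aromatic ring is present. No other fragment satisfies the full query, so there is no match.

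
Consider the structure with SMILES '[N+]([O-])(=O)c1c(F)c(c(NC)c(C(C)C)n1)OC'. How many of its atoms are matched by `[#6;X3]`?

5

The query [#6;X3] means: any carbon (aromatic or not) with three total connections.
Check the 17 heavy atoms by environment: 1× n (aromatic, X2) → no; 5× c (aromatic, X3) → match; 5× C (X4) → no; 1× F (X1) → no; 1× N (charge +1, X3) → no; 1× O (charge -1, X1) → no; 1× O (X1) → no; 1× O (X2) → no; 1× N (X3) → no.
That gives 5 matching atoms.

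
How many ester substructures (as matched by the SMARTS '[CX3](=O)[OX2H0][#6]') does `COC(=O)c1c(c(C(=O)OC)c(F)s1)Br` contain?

2

[CX3](=O)[OX2H0][#6] is the SMARTS for an ester: a carbonyl carbon bonded to an oxygen that is itself bonded to carbon (no H on that O).
The molecule carries 2 separate instances of a methyl-ester group (-C(=O)OCH3) meeting every constraint; each maps to a distinct set of atoms, giving 2 matches.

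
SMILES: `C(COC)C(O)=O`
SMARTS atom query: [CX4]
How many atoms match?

3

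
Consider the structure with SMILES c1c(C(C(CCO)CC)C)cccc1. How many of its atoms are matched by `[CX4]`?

7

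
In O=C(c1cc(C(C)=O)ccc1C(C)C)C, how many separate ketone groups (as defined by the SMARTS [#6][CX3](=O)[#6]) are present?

2

[#6][CX3](=O)[#6] is the SMARTS for a ketone: a carbonyl carbon (no H) flanked by two carbons.
The molecule carries 2 separate instances of an acetyl/ketone group (-C(=O)CH3) meeting every constraint; each maps to a distinct set of atoms, giving 2 matches.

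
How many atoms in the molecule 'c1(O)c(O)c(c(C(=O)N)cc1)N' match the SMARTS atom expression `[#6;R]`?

6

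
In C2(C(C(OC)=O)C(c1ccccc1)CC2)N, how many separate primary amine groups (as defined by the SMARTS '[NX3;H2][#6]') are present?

1

[NX3;H2][#6] is the SMARTS for a primary amine: a trivalent nitrogen with two H attached to carbon.
Exactly one fragment in the molecule meets all constraints, giving 1 match.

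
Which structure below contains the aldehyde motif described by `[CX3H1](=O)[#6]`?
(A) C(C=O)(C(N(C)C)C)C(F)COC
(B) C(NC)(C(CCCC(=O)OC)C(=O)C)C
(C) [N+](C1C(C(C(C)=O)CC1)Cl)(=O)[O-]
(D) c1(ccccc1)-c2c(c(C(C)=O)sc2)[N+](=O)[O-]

[CX3H1](=O)[#6] describes an sp2 carbon with one H, double-bonded to O and single-bonded to carbon (an aldehyde).
(A) contains an aldehyde (-CHO), which satisfies every atom and bond constraint.
(B) has a methyl-ester group (-C(=O)OCH3) but the carbonyl carbon has H0, not H1.
(C) has an acetyl/ketone group (-C(=O)CH3) but the carbonyl carbon has H0 (two carbon neighbours), not H1.
(D) has an acetyl/ketone group (-C(=O)CH3) but the carbonyl carbon has H0 (two carbon neighbours), not H1.
So the answer is (A).

A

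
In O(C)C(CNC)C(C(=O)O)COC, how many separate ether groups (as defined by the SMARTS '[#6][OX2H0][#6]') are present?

[#6][OX2H0][#6] is the SMARTS for an ether: an aliphatic oxygen bridging two carbons with no H on the oxygen.
The molecule carries 2 separate instances of a methoxy ether (-OCH3) meeting every constraint; each maps to a distinct set of atoms, giving 2 matches.

2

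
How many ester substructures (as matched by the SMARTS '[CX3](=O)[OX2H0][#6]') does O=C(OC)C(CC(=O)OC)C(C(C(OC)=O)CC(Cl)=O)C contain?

[CX3](=O)[OX2H0][#6] is the SMARTS for an ester: a carbonyl carbon bonded to an oxygen that is itself bonded to carbon (no H on that O).
The molecule carries 3 separate instances of a methyl-ester group (-C(=O)OCH3) meeting every constraint; each maps to a distinct set of atoms, giving 3 matches.

3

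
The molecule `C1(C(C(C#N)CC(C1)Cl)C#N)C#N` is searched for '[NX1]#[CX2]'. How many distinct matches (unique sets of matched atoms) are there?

3

[NX1]#[CX2] is the SMARTS for a nitrile: a nitrogen triple-bonded to a two-connected carbon.
The molecule carries 3 separate instances of a nitrile (-C#N) meeting every constraint; each maps to a distinct set of atoms, giving 3 matches.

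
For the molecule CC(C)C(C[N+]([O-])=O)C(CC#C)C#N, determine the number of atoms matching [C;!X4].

3

The query [C;!X4] means: aliphatic carbon that does not have four total connections.
Check the 14 heavy atoms by environment: 7× C (X4) → no; 3× C (X2) → match; 1× N (X1) → no; 1× N (charge +1, X3) → no; 1× O (charge -1, X1) → no; 1× O (X1) → no.
That gives 3 matching atoms.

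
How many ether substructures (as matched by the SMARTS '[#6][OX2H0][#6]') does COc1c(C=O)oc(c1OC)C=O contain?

2

[#6][OX2H0][#6] is the SMARTS for an ether: an aliphatic oxygen bridging two carbons with no H on the oxygen.
The molecule carries 2 separate instances of a methoxy ether (-OCH3) meeting every constraint; each maps to a distinct set of atoms, giving 2 matches.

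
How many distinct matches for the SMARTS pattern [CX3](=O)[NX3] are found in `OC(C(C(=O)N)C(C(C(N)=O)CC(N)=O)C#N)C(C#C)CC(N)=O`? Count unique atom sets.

[CX3](=O)[NX3] is the SMARTS for an amide: a carbonyl carbon bonded to a trivalent nitrogen.
The molecule carries 4 separate instances of a primary amide (-C(=O)NH2) meeting every constraint; each maps to a distinct set of atoms, giving 4 matches.

4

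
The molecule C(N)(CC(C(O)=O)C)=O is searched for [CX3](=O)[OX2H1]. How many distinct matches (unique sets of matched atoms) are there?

1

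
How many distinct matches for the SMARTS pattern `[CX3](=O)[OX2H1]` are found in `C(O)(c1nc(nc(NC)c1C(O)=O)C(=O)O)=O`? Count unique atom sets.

3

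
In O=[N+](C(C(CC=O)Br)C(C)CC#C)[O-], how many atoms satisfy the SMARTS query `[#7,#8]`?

4

The query [#7,#8] means: nitrogen or oxygen (comma = OR).
Check the 14 heavy atoms by environment: 9× C → no; 1× Br → no; 2× O → match; 1× N (charge +1) → match; 1× O (charge -1) → match.
Summing the matching environments: 2 + 1 + 1 = 4 matching atoms.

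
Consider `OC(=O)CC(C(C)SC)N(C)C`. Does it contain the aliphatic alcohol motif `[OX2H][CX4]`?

No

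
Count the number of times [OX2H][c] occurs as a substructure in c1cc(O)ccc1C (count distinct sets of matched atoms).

[OX2H][c] is the SMARTS for a phenol: a hydroxyl oxygen attached to an aromatic carbon.
Exactly one fragment in the molecule meets all constraints, giving 1 match.

1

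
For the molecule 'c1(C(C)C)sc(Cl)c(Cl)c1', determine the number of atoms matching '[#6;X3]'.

Check the 10 heavy atoms by environment: 1× s (aromatic, X2) → no; 4× c (aromatic, X3) → match; 2× Cl (X1) → no; 3× C (X4) → no.
That gives 4 matching atoms.

4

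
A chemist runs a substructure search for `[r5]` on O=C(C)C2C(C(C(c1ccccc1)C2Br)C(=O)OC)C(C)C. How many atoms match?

5

The query [r5] means: r5 matches atoms in a five-membered ring.
Check the 22 heavy atoms by environment: 5× C (in 5-ring) → match; 7× C (acyclic) → no; 3× O (acyclic) → no; 1× Br (acyclic) → no; 6× c (aromatic, in 6-ring) → no.
That gives 5 matching atoms.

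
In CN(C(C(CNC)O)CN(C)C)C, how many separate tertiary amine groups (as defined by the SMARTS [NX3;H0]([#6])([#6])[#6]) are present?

2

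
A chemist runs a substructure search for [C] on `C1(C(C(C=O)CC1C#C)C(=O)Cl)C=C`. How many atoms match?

Check the 14 heavy atoms by environment: 11× C → match; 2× O → no; 1× Cl → no.
That gives 11 matching atoms.

11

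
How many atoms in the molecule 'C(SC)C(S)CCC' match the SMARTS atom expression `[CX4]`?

6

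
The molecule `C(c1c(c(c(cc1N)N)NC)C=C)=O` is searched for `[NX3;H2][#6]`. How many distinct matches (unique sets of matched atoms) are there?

2

[NX3;H2][#6] is the SMARTS for a primary amine: a trivalent nitrogen with two H attached to carbon.
The molecule carries 2 separate instances of a primary amino group (-NH2) meeting every constraint; each maps to a distinct set of atoms, giving 2 matches.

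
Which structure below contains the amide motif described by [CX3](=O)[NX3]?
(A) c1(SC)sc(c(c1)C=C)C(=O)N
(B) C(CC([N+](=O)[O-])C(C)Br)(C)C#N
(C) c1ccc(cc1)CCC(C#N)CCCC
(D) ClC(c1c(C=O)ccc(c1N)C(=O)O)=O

[CX3](=O)[NX3] describes a carbonyl carbon bonded to a trivalent nitrogen (an amide).
(A) contains a primary amide (-C(=O)NH2), which satisfies every atom and bond constraint.
(B) has a nitrile (-C#N) but the nitrile N is NX1 (triple-bonded), not NX3.
(C) has a nitrile (-C#N) but the nitrile N is NX1 (triple-bonded), not NX3.
(D) has a primary amino group (-NH2) but the -NH2 is not attached to a carbonyl carbon.
So the answer is (A).

A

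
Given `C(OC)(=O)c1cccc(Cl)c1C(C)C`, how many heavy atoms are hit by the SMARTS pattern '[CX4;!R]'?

4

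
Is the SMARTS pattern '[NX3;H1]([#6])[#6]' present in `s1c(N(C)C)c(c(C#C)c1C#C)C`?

No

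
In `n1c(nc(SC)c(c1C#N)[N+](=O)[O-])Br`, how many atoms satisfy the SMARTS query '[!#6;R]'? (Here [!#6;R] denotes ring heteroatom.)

The query [!#6;R] means: non-carbon atom that is part of a ring.
Check the 14 heavy atoms by environment: 2× n (aromatic, in 6-ring) → match; 4× c (aromatic, in 6-ring) → no; 1× N (charge +1, acyclic) → no; 1× O (charge -1, acyclic) → no; 1× O (acyclic) → no; 2× C (acyclic) → no; 1× N (acyclic) → no; 1× Br (acyclic) → no; 1× S (acyclic) → no.
That gives 2 matching atoms.

2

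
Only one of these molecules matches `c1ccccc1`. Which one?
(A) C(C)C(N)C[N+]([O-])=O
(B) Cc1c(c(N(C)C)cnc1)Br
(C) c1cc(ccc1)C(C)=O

C

c1ccccc1 describes six aromatic carbons in a ring (a benzene ring).
(A) has a methyl group (-CH3) but no six-membered all-carbon aromatic ring is present.
(B) has a methyl group (-CH3) but no six-membered all-carbon aromatic ring is present.
(C) contains the required atom environment, so the pattern matches.
So the answer is (C).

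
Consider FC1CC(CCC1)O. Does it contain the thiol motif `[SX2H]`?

No

The pattern [SX2H] describes an aliphatic sulfur with two connections, one being H — a thiol.
The closest candidate here is a hydroxyl group (-OH), but it is an -OH, not an -SH. No other fragment satisfies the full query, so there is no match.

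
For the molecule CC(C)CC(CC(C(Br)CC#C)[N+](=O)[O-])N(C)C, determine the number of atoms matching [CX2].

2

The query [CX2] means: C with X2: aliphatic carbon with exactly 2 total connections.
Check the 18 heavy atoms by environment: 11× C (X4) → no; 1× Br (X1) → no; 2× C (X2) → match; 1× N (charge +1, X3) → no; 1× O (charge -1, X1) → no; 1× O (X1) → no; 1× N (X3) → no.
That gives 2 matching atoms.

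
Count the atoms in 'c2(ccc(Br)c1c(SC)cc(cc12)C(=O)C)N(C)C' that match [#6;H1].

Check the 19 heavy atoms by environment: 6× c (aromatic, H0) → no; 4× c (aromatic, H1) → match; 1× N (H0) → no; 4× C (H3) → no; 1× S (H0) → no; 1× Br (H0) → no; 1× C (H0) → no; 1× O (H0) → no.
That gives 4 matching atoms.

4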